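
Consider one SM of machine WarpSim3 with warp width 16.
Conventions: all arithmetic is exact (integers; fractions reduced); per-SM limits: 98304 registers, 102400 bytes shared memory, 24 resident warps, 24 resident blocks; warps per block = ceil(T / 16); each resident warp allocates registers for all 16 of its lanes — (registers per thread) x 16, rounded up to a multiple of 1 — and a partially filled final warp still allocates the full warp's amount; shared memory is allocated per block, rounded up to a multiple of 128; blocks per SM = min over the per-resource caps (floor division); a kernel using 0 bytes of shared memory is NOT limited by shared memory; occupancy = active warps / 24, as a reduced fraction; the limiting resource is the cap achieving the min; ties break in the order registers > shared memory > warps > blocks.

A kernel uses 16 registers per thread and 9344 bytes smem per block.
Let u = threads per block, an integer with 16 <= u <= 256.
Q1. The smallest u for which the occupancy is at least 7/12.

Answer: u = 17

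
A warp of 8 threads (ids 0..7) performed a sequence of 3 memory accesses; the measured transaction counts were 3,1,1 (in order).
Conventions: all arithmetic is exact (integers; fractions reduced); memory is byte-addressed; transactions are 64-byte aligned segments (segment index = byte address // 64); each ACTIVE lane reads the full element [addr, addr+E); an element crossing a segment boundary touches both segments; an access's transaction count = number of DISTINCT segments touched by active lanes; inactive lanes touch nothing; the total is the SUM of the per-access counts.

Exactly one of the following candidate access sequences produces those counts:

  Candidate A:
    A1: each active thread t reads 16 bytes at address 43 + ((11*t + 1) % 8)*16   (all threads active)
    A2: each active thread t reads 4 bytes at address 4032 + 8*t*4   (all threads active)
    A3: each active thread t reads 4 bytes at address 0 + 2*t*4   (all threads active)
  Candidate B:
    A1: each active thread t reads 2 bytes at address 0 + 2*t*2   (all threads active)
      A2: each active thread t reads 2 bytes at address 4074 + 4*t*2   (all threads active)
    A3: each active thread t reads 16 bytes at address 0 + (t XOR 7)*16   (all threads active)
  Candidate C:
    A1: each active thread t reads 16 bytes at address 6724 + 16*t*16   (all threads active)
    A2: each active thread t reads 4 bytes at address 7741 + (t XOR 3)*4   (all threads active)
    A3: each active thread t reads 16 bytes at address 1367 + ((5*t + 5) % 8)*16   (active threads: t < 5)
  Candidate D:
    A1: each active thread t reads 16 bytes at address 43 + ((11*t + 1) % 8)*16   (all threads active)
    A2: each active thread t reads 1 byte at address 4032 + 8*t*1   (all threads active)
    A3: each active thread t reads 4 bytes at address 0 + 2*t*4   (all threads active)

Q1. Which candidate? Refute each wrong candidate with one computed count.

A: A2 gives 4 transactions, not 1
B: A1 gives 1 transaction, not 3
C: A1 gives 8 transactions, not 3
D: all counts match (3,1,1)

Answer: D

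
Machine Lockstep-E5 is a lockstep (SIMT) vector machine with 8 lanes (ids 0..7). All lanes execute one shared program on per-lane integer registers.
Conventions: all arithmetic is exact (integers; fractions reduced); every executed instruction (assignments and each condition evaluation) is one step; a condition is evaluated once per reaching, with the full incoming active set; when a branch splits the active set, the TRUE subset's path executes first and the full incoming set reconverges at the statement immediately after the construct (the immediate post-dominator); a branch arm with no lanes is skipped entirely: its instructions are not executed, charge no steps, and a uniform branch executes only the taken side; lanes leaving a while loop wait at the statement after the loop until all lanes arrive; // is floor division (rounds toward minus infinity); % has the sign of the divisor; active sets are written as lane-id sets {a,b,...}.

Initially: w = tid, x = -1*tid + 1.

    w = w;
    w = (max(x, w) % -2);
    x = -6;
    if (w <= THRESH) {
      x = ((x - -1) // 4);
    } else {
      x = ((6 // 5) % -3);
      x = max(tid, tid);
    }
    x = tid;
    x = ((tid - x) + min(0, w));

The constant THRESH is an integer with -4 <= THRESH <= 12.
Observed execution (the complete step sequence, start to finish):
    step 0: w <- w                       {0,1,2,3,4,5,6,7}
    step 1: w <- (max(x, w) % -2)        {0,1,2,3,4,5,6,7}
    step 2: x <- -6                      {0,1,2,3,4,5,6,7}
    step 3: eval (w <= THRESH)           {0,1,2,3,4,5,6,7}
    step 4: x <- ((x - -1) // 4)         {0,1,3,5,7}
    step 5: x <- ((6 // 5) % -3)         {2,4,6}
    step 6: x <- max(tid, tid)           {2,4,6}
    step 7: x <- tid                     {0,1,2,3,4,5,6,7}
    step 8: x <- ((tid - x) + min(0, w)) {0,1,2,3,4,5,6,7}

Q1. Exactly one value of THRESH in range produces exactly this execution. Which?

Answer: THRESH = -1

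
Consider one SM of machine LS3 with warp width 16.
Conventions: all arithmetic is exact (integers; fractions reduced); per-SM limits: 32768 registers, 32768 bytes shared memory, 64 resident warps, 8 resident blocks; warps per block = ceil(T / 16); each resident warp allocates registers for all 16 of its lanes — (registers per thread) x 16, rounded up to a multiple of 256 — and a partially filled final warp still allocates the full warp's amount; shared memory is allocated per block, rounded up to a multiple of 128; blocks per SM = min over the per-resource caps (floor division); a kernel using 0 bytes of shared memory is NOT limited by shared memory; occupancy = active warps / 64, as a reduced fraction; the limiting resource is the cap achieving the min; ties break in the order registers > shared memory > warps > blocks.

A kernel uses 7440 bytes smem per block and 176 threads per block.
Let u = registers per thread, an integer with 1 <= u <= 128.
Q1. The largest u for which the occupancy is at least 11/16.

Answer: u = 32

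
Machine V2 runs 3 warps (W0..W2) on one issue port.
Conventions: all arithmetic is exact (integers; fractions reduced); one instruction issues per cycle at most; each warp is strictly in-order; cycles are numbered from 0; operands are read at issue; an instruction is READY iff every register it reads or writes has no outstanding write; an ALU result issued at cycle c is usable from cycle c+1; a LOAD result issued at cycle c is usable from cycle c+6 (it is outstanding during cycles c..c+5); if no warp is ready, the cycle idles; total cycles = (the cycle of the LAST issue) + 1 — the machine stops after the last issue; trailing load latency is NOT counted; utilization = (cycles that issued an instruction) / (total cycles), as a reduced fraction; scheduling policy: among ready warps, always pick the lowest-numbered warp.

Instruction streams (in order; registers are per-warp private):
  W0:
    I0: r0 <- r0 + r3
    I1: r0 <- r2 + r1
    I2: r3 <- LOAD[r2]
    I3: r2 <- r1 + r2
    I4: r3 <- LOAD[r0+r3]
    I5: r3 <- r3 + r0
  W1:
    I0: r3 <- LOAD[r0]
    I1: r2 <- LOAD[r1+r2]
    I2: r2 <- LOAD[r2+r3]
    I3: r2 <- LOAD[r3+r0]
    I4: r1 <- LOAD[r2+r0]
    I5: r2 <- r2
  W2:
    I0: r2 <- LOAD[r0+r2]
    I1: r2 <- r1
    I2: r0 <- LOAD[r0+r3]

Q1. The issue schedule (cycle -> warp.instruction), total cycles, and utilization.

cycle 0: W0.I0
cycle 1: W0.I1
cycle 2: W0.I2
cycle 3: W0.I3
cycle 4: W1.I0
cycle 5: W1.I1
cycle 6: W2.I0
cycle 7: idle
cycle 8: W0.I4
cycle 9: idle
cycle 10: idle
cycle 11: W1.I2
cycle 12: W2.I1
cycle 13: W2.I2
cycle 14: W0.I5
cycle 15: idle
cycle 16: idle
cycle 17: W1.I3
cycle 18: idle
cycle 19: idle
cycle 20: idle
cycle 21: idle
cycle 22: idle
cycle 23: W1.I4
cycle 24: W1.I5

Answer: 25 cycles, utilization 3/5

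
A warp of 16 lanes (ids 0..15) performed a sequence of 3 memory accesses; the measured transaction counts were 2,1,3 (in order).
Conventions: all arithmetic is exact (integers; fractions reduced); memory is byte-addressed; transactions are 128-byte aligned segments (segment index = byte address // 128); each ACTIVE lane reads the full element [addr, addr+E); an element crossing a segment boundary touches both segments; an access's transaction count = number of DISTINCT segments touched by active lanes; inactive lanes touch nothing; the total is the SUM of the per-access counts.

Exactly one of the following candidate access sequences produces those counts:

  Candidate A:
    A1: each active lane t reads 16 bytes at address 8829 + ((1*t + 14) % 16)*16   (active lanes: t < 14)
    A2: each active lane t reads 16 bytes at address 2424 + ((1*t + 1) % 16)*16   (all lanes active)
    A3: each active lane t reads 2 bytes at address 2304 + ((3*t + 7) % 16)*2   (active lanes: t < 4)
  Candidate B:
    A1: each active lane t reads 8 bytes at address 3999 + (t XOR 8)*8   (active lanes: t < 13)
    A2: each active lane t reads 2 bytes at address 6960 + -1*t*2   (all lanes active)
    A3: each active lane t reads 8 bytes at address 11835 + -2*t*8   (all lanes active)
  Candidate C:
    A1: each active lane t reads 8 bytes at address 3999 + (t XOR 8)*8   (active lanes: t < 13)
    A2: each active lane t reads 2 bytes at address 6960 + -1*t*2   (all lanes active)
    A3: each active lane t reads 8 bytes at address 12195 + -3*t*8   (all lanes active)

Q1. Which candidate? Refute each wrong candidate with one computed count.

A: A1 gives 3 transactions, not 2
C: A3 gives 4 transactions, not 3
B: all counts match (2,1,3)

Answer: B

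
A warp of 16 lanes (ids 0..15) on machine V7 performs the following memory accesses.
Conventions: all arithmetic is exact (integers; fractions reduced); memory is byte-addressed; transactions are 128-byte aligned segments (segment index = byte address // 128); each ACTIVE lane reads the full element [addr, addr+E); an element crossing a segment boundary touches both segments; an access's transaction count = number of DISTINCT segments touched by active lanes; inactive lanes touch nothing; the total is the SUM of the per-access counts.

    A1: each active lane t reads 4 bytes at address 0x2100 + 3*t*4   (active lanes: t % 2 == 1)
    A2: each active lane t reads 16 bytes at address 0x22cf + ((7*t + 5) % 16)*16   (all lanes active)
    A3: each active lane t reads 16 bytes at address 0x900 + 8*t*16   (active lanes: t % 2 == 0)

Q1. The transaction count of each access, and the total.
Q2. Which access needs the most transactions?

A1: 2 transactions
A2: 3 transactions
A3: 8 transactions

Answer: 2,3,8; total 13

Answer: A3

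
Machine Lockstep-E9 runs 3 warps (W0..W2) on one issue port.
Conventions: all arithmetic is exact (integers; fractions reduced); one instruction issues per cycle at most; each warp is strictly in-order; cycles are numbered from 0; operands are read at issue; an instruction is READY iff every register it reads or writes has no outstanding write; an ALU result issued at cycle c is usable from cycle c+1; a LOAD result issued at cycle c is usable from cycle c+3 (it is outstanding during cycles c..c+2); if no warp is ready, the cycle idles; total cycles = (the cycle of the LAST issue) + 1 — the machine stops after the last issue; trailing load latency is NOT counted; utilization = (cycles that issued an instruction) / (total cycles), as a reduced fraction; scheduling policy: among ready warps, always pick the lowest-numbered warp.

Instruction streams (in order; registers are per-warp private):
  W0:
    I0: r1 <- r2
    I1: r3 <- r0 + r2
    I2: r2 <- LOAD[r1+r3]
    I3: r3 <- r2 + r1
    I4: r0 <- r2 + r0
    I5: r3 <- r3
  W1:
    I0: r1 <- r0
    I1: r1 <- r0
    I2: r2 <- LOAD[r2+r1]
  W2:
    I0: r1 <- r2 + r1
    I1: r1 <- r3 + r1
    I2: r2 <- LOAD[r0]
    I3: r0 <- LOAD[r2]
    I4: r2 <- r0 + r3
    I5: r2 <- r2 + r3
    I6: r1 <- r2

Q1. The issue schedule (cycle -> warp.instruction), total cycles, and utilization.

cycle 0: W0.I0
cycle 1: W0.I1
cycle 2: W0.I2
cycle 3: W1.I0
cycle 4: W1.I1
cycle 5: W0.I3
cycle 6: W0.I4
cycle 7: W0.I5
cycle 8: W1.I2
cycle 9: W2.I0
cycle 10: W2.I1
cycle 11: W2.I2
cycle 12: idle
cycle 13: idle
cycle 14: W2.I3
cycle 15: idle
cycle 16: idle
cycle 17: W2.I4
cycle 18: W2.I5
cycle 19: W2.I6

Answer: 20 cycles, utilization 4/5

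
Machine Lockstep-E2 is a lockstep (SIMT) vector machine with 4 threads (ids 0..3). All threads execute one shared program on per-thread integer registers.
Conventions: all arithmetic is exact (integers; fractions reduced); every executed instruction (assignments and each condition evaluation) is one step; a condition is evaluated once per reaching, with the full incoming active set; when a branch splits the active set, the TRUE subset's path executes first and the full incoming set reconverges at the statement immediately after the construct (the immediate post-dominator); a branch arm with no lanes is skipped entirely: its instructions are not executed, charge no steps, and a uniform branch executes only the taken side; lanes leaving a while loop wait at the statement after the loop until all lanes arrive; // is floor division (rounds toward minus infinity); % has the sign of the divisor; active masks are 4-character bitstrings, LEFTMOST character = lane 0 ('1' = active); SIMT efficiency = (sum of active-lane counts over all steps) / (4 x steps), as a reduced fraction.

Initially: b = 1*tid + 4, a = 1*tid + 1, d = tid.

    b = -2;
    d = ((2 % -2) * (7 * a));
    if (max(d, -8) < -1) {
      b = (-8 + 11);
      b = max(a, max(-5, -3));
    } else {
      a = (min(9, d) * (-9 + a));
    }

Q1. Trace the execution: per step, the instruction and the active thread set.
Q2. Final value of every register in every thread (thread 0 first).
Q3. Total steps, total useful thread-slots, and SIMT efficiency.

step 0: b <- -2                      1111
step 1: d <- ((2 % -2) * (7 * a))    1111
step 2: eval (max(d, -8) < -1)       1111
step 3: a <- (min(9, d) * (-9 + a))  1111

Answer: 4 steps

b: -2,-2,-2,-2
a: 0,0,0,0
d: 0,0,0,0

steps = 4; useful = 16; efficiency = 16/16 = 1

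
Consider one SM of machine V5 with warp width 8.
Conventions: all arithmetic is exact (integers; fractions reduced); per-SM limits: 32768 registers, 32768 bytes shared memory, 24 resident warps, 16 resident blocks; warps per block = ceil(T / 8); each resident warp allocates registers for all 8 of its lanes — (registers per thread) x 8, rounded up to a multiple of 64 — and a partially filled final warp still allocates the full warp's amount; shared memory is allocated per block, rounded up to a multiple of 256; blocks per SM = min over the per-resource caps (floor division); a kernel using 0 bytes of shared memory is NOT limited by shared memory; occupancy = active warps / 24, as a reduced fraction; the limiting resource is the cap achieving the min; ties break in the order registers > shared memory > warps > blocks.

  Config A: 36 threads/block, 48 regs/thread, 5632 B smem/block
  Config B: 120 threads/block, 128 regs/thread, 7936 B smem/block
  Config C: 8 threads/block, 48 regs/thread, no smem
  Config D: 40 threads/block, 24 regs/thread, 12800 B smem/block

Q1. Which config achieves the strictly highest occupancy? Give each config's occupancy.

occupancies: A 5/6, B 5/8, C 2/3, D 5/12

Answer: A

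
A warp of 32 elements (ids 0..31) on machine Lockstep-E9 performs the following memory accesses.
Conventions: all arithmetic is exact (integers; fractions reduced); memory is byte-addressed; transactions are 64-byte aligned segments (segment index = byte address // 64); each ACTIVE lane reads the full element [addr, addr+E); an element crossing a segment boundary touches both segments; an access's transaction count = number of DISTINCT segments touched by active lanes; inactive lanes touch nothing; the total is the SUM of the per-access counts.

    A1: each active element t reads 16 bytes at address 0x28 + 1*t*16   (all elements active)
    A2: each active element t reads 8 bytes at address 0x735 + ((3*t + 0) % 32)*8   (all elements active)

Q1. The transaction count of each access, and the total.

A1: 9 transactions
A2: 5 transactions

Answer: 9,5; total 14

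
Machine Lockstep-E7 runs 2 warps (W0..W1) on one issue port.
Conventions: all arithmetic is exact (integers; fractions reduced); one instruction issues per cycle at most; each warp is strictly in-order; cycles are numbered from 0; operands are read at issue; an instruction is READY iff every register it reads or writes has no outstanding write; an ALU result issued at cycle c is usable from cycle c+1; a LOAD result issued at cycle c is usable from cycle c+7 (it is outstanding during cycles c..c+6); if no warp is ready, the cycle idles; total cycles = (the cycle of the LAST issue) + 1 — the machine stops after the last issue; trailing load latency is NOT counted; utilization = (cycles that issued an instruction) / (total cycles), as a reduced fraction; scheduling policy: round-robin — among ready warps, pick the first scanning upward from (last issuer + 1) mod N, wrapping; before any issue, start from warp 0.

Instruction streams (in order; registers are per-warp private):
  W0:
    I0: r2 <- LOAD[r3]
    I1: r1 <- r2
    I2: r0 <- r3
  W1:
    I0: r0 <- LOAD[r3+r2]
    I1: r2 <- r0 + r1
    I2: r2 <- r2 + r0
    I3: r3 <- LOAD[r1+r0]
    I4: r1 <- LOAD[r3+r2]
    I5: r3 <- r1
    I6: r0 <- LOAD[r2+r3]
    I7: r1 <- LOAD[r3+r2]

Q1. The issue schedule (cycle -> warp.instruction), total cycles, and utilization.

cycle 0: W0.I0
cycle 1: W1.I0
cycle 2: idle
cycle 3: idle
cycle 4: idle
cycle 5: idle
cycle 6: idle
cycle 7: W0.I1
cycle 8: W1.I1
cycle 9: W0.I2
cycle 10: W1.I2
cycle 11: W1.I3
cycle 12: idle
cycle 13: idle
cycle 14: idle
cycle 15: idle
cycle 16: idle
cycle 17: idle
cycle 18: W1.I4
cycle 19: idle
cycle 20: idle
cycle 21: idle
cycle 22: idle
cycle 23: idle
cycle 24: idle
cycle 25: W1.I5
cycle 26: W1.I6
cycle 27: W1.I7

Answer: 28 cycles, utilization 11/28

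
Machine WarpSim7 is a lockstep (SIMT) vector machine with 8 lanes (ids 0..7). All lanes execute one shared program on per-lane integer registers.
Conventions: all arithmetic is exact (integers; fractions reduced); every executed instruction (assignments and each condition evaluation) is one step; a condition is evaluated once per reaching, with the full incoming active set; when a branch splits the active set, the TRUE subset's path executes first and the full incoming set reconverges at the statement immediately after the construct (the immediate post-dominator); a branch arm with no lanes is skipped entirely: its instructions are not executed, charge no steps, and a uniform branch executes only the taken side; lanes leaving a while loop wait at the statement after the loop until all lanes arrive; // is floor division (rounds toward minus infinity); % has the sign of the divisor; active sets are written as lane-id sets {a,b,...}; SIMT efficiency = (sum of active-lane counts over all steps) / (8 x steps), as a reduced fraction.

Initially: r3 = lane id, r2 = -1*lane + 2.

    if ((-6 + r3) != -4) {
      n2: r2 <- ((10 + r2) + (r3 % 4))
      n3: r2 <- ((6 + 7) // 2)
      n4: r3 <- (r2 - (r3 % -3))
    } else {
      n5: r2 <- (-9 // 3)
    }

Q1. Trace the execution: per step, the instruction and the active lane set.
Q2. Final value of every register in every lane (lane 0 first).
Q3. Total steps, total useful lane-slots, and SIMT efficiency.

step 0: eval ((-6 + r3) != -4)       {0,1,2,3,4,5,6,7}
step 1: r2 <- ((10 + r2) + (r3 % 4)) {0,1,3,4,5,6,7}
step 2: r2 <- ((6 + 7) // 2)         {0,1,3,4,5,6,7}
step 3: r3 <- (r2 - (r3 % -3))       {0,1,3,4,5,6,7}
step 4: r2 <- (-9 // 3)              {2}

Answer: 5 steps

r3: 6,8,2,6,8,7,6,8
r2: 6,6,-3,6,6,6,6,6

steps = 5; useful = 30; efficiency = 30/40 = 3/4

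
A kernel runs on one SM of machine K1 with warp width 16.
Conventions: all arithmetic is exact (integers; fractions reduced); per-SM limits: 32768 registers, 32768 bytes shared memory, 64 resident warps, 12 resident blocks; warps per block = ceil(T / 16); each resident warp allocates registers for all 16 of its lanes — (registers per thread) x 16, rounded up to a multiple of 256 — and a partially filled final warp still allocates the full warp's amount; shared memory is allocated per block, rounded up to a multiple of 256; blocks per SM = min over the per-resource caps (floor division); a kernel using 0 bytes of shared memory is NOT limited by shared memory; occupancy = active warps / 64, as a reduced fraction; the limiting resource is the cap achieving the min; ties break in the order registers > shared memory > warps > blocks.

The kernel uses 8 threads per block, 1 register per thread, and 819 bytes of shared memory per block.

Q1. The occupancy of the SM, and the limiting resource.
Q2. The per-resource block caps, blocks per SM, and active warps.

Answer: occupancy 3/16, limited by blocks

registers: 128 blocks
shared memory: 32 blocks
warps: 64 blocks
blocks: 12 blocks

Answer: 12 blocks, 12 active warps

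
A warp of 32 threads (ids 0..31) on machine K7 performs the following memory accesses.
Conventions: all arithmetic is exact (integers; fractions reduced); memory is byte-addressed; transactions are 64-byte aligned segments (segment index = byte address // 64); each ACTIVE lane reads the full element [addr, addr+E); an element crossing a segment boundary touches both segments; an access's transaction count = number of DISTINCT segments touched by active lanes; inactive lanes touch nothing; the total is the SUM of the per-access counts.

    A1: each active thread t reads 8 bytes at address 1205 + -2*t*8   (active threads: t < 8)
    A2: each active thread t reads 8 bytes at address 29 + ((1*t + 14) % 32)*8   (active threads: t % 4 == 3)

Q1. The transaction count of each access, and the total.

A1: 2 transactions
A2: 5 transactions

Answer: 2,5; total 7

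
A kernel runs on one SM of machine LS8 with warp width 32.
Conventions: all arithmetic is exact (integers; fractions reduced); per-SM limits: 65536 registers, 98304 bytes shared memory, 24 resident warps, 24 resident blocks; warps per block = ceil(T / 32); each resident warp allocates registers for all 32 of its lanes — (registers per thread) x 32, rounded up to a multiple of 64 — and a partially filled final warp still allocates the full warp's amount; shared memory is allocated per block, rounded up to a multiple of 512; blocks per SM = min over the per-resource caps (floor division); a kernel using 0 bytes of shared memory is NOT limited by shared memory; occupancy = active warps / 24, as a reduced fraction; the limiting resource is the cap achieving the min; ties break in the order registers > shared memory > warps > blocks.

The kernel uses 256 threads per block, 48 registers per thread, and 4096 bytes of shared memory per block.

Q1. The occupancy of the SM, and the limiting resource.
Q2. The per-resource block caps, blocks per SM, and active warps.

Answer: occupancy 1, limited by warps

registers: 5 blocks
shared memory: 24 blocks
warps: 3 blocks
blocks: 24 blocks

Answer: 3 blocks, 24 active warps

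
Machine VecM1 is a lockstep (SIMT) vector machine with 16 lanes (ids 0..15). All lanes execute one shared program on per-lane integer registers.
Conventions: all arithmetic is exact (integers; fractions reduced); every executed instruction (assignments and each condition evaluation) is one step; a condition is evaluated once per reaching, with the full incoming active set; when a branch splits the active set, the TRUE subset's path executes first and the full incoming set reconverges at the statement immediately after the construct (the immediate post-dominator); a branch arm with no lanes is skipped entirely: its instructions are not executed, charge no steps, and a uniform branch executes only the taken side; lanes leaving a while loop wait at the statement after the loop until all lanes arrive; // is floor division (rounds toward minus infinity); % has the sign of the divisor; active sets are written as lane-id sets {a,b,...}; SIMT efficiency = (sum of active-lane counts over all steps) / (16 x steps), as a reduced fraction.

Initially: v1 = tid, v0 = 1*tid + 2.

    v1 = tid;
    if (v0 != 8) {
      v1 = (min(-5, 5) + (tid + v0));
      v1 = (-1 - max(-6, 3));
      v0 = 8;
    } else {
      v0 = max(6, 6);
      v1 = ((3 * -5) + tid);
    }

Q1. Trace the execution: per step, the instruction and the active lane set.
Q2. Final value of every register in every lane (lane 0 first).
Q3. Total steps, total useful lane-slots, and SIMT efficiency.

step 0: v1 <- tid                    {0,1,2,3,4,5,6,7,8,9,10,11,12,13,14,15}
step 1: eval (v0 != 8)               {0,1,2,3,4,5,6,7,8,9,10,11,12,13,14,15}
step 2: v1 <- (min(-5, 5) + (tid + v0)) {0,1,2,3,4,5,7,8,9,10,11,12,13,14,15}
step 3: v1 <- (-1 - max(-6, 3))      {0,1,2,3,4,5,7,8,9,10,11,12,13,14,15}
step 4: v0 <- 8                      {0,1,2,3,4,5,7,8,9,10,11,12,13,14,15}
step 5: v0 <- max(6, 6)              {6}
step 6: v1 <- ((3 * -5) + tid)       {6}

Answer: 7 steps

v1: -4,-4,-4,-4,-4,-4,-9,-4,-4,-4,-4,-4,-4,-4,-4,-4
v0: 8,8,8,8,8,8,6,8,8,8,8,8,8,8,8,8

steps = 7; useful = 79; efficiency = 79/112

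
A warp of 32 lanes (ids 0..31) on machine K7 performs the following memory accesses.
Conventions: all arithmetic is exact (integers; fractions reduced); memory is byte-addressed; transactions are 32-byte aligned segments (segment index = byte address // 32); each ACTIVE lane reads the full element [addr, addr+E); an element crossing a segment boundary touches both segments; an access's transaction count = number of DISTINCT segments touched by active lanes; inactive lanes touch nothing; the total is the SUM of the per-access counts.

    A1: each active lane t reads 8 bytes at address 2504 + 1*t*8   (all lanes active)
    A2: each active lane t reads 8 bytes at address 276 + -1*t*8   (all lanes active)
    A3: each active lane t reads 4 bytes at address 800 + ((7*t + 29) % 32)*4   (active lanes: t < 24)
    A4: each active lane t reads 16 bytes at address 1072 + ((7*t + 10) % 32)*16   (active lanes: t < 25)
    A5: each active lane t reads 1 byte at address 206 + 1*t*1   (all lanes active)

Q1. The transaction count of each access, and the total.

A1: 9 transactions
A2: 9 transactions
A3: 4 transactions
A4: 16 transactions
A5: 2 transactions

Answer: 9,9,4,16,2; total 40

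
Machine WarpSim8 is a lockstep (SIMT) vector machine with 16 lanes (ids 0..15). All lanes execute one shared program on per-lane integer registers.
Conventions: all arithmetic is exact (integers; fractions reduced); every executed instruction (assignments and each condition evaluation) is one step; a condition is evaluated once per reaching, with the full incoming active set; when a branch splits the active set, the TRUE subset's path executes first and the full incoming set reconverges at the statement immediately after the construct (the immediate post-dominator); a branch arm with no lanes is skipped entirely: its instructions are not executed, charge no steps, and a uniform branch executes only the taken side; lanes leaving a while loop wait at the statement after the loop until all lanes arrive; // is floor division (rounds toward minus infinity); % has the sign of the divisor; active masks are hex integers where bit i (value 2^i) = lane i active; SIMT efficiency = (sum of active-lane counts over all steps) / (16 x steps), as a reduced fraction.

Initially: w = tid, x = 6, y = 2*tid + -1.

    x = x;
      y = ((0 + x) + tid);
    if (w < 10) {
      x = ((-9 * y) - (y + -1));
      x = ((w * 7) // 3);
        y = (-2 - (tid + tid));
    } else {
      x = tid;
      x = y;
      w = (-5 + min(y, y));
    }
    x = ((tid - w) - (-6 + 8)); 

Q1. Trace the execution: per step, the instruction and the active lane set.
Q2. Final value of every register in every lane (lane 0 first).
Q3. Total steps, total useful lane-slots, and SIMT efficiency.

step 0: x <- x                       0xffff
step 1: y <- ((0 + x) + tid)         0xffff
step 2: eval (w < 10)                0xffff
step 3: x <- ((-9 * y) - (y + -1))   0x03ff
step 4: x <- ((w * 7) // 3)          0x03ff
step 5: y <- (-2 - (tid + tid))      0x03ff
step 6: x <- tid                     0xfc00
step 7: x <- y                       0xfc00
step 8: w <- (-5 + min(y, y))        0xfc00
step 9: x <- ((tid - w) - (-6 + 8))  0xffff

Answer: 10 steps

w: 0,1,2,3,4,5,6,7,8,9,11,12,13,14,15,16
x: -2,-2,-2,-2,-2,-2,-2,-2,-2,-2,-3,-3,-3,-3,-3,-3
y: -2,-4,-6,-8,-10,-12,-14,-16,-18,-20,16,17,18,19,20,21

steps = 10; useful = 112; efficiency = 112/160 = 7/10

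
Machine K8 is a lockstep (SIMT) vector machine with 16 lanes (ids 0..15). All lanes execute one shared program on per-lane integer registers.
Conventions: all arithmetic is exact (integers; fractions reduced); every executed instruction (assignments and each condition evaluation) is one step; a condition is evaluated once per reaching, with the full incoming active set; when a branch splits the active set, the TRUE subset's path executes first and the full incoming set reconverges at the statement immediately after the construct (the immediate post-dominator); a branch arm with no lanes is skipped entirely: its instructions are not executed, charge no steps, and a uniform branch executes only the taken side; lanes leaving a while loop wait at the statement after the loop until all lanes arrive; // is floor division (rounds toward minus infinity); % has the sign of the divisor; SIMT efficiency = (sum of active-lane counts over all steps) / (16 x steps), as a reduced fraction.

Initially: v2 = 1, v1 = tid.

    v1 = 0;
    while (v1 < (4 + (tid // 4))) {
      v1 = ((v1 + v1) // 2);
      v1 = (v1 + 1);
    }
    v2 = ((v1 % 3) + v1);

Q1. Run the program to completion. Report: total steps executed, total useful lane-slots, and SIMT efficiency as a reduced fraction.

Answer: 24 steps, 312 useful, 13/16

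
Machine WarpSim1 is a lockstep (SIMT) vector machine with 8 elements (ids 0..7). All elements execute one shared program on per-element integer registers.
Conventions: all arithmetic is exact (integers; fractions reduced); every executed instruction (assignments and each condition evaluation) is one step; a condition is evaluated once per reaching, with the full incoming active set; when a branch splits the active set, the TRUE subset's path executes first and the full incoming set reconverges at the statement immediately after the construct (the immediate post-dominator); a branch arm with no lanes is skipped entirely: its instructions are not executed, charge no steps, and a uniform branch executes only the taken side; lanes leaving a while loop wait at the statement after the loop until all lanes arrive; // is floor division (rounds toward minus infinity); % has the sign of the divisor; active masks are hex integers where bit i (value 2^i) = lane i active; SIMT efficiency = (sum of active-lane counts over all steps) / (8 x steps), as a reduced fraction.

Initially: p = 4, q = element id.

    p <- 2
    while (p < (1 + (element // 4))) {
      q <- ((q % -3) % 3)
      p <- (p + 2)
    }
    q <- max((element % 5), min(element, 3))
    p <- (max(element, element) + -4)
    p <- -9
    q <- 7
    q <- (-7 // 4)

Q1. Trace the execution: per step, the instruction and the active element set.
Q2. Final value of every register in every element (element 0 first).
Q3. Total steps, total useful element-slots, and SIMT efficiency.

step 0: p <- 2                       0xff
step 1: eval (p < (1 + (element // 4))) 0xff
step 2: q <- max((element % 5), min(element, 3)) 0xff
step 3: p <- (max(element, element) + -4) 0xff
step 4: p <- -9                      0xff
step 5: q <- 7                       0xff
step 6: q <- (-7 // 4)               0xff

Answer: 7 steps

p: -9,-9,-9,-9,-9,-9,-9,-9
q: -2,-2,-2,-2,-2,-2,-2,-2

steps = 7; useful = 56; efficiency = 56/56 = 1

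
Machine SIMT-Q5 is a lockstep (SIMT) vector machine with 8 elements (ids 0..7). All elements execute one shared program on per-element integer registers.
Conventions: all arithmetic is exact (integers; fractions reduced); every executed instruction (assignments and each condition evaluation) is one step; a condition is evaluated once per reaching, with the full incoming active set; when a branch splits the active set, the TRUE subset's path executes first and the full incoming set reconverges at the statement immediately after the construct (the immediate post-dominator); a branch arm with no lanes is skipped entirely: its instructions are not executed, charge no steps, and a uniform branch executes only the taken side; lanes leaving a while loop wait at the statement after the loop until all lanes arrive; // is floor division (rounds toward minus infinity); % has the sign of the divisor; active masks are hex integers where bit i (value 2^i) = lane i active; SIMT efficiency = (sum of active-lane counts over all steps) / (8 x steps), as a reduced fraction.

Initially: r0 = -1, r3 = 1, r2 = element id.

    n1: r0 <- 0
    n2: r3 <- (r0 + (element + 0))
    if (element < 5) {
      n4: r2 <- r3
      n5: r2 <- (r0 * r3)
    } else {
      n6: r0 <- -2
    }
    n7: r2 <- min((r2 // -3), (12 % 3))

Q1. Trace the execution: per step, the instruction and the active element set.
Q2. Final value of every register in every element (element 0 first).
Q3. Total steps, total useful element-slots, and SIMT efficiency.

step 0: r0 <- 0                      0xff
step 1: r3 <- (r0 + (element + 0))   0xff
step 2: eval (element < 5)           0xff
step 3: r2 <- r3                     0x1f
step 4: r2 <- (r0 * r3)              0x1f
step 5: r0 <- -2                     0xe0
step 6: r2 <- min((r2 // -3), (12 % 3)) 0xff

Answer: 7 steps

r0: 0,0,0,0,0,-2,-2,-2
r3: 0,1,2,3,4,5,6,7
r2: 0,0,0,0,0,-2,-2,-3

steps = 7; useful = 45; efficiency = 45/56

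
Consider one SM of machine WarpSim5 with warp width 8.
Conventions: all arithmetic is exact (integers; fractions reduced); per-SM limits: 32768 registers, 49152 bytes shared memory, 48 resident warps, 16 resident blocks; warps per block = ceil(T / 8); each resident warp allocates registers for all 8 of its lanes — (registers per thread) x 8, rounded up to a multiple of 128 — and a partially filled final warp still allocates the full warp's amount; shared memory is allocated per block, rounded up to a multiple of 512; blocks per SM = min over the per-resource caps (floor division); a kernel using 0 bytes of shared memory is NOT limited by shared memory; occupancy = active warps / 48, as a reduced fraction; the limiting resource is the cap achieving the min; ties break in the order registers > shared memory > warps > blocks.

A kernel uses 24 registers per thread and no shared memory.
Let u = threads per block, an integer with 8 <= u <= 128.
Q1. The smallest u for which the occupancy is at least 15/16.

Answer: u = 17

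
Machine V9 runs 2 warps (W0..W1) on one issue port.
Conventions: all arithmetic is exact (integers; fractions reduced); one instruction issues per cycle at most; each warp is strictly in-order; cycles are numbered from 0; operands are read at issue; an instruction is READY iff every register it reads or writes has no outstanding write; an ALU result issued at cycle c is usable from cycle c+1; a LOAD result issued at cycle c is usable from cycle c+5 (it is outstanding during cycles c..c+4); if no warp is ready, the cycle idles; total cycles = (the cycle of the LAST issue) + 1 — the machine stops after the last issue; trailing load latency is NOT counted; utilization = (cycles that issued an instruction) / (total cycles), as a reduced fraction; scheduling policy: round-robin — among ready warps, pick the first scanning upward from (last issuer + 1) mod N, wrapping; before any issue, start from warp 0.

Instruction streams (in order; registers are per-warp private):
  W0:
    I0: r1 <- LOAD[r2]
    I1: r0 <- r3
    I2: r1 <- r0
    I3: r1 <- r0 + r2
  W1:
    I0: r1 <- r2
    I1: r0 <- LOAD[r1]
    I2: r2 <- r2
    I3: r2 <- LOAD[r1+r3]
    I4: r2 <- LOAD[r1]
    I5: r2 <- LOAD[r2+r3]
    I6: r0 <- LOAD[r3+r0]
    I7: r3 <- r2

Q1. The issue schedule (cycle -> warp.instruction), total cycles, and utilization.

cycle 0: W0.I0
cycle 1: W1.I0
cycle 2: W0.I1
cycle 3: W1.I1
cycle 4: W1.I2
cycle 5: W0.I2
cycle 6: W1.I3
cycle 7: W0.I3
cycle 8: idle
cycle 9: idle
cycle 10: idle
cycle 11: W1.I4
cycle 12: idle
cycle 13: idle
cycle 14: idle
cycle 15: idle
cycle 16: W1.I5
cycle 17: W1.I6
cycle 18: idle
cycle 19: idle
cycle 20: idle
cycle 21: W1.I7

Answer: 22 cycles, utilization 6/11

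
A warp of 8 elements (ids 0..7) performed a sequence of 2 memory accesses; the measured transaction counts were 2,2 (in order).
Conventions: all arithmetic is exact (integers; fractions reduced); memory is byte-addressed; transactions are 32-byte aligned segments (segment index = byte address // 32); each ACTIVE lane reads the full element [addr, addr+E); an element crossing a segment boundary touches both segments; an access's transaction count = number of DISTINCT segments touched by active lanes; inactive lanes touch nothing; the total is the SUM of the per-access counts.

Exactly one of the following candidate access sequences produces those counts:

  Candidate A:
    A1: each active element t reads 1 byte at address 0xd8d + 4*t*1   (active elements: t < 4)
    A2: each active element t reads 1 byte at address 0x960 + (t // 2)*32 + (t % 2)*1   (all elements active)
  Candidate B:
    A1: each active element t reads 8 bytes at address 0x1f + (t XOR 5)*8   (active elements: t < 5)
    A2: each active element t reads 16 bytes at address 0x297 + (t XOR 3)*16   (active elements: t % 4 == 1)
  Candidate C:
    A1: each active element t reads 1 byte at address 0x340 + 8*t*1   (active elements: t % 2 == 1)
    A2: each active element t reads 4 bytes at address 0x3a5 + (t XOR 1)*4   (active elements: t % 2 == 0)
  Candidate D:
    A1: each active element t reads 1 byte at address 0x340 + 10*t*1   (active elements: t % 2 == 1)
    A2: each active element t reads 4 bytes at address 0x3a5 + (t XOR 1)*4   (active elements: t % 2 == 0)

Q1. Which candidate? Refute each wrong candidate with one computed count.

A: A1 gives 1 transaction, not 2
B: A2 gives 4 transactions, not 2
D: A1 gives 3 transactions, not 2
C: all counts match (2,2)

Answer: C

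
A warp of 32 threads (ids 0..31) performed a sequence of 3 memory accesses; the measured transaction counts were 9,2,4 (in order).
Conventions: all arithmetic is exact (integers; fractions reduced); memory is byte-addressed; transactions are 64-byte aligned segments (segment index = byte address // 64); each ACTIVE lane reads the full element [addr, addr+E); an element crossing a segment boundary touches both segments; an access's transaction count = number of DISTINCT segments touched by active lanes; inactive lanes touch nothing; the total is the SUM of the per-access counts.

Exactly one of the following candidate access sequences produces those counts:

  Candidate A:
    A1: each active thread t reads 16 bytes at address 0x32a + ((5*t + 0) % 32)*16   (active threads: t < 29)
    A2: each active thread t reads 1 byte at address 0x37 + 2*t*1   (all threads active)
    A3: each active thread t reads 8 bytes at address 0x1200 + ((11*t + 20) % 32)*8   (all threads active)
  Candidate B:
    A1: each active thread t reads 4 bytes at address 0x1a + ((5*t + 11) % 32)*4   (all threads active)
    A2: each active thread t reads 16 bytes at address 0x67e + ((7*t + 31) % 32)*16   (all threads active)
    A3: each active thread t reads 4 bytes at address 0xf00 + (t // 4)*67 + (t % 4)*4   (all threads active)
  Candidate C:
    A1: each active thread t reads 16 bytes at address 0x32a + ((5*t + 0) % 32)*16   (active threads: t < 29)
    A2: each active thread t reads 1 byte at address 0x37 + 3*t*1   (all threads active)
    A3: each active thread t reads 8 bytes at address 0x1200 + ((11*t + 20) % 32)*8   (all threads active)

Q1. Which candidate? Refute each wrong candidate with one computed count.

B: A1 gives 3 transactions, not 9
C: A2 gives 3 transactions, not 2
A: all counts match (9,2,4)

Answer: A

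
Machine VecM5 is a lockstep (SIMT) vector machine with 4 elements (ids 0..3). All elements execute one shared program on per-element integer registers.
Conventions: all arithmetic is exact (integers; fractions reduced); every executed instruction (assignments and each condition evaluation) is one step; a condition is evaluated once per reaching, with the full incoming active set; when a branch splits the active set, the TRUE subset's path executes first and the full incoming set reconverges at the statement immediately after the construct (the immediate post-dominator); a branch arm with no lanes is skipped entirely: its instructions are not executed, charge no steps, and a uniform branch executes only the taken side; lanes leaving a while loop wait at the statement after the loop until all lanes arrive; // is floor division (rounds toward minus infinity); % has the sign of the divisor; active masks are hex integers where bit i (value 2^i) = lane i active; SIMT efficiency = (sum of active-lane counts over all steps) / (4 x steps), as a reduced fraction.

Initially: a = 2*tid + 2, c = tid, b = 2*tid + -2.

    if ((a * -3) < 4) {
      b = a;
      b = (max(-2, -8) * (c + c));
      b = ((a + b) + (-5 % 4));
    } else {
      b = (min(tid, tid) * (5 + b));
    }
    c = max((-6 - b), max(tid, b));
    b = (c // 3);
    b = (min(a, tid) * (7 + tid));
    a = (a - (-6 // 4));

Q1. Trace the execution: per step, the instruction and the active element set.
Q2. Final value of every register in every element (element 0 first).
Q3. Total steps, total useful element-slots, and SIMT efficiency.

step 0: eval ((a * -3) < 4)          0xf
step 1: b <- a                       0xf
step 2: b <- (max(-2, -8) * (c + c)) 0xf
step 3: b <- ((a + b) + (-5 % 4))    0xf
step 4: c <- max((-6 - b), max(tid, b)) 0xf
step 5: b <- (c // 3)                0xf
step 6: b <- (min(a, tid) * (7 + tid)) 0xf
step 7: a <- (a - (-6 // 4))         0xf

Answer: 8 steps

a: 4,6,8,10
c: 5,3,2,3
b: 0,8,18,30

steps = 8; useful = 32; efficiency = 32/32 = 1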